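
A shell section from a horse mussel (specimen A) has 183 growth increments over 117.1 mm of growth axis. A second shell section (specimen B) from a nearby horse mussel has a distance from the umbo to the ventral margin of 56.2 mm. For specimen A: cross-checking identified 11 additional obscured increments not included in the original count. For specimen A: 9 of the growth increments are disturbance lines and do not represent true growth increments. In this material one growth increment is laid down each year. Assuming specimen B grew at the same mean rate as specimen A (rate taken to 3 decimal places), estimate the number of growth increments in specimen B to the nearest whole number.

Specimen A: true growth increment count = 183 − 9 + 11 = 185.
A: Mean rate = 117.1 mm / 185 years ≈ 0.633 mm per year.
Specimen B: 56.2 mm / 0.633 mm per year = 88.78 years ≈ 89 growth increments.

89 growth increments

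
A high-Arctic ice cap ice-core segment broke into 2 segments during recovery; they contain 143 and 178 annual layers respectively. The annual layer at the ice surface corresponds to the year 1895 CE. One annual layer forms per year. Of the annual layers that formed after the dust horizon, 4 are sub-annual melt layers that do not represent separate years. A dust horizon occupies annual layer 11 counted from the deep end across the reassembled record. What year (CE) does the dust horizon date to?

Total annual layers = 143 + 178 = 321.
Between annual layer 11 and the ice surface there are 321 − 11 = 310 annual layers.
Removing the 4 false annual layers leaves 310 − 4 = 306 true annual layers beyond the dust horizon.
1895 − 306 = 1589 CE.

1589 CE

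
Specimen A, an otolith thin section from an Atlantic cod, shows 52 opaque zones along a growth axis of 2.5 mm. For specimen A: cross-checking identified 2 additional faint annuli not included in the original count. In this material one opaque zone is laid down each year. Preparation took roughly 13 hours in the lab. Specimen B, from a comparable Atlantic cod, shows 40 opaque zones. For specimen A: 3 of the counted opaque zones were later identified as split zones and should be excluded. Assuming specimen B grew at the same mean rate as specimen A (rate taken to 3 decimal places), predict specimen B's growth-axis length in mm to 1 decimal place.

2.0 mm

Specimen A: correcting the raw count gives 52 − 3 + 2 = 51 true opaque zones.
A: 2.5 mm over 51 years gives 2.5 / 51 ≈ 0.049 mm/yr.
Length of B = 0.049 × 40 = 2.0 mm.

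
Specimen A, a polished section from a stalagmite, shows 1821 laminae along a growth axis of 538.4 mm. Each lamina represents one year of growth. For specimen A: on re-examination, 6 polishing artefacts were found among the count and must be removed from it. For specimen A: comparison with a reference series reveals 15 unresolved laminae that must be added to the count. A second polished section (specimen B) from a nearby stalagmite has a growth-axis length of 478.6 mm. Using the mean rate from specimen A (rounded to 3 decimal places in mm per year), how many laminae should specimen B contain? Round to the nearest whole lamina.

Specimen A: true lamina count = 1821 − 6 + 15 = 1830.
A: 538.4 mm over 1830 years gives 538.4 / 1830 ≈ 0.294 mm per year.
Specimen B: 478.6 mm / 0.294 mm per year = 1627.89 years ≈ 1628 laminae.

1628 laminae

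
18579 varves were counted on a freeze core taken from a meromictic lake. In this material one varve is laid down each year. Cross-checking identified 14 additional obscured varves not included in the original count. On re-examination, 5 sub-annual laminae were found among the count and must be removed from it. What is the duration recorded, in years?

True varve count = 18579 − 5 + 14 = 18588.
At one varve per year, that is 18588 years.

18588 years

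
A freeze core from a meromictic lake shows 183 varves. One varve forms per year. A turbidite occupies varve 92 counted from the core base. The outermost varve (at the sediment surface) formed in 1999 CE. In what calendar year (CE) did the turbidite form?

Between varve 92 and the sediment surface there are 183 − 92 = 91 varves.
1999 − 91 = 1908 CE.

1908 CE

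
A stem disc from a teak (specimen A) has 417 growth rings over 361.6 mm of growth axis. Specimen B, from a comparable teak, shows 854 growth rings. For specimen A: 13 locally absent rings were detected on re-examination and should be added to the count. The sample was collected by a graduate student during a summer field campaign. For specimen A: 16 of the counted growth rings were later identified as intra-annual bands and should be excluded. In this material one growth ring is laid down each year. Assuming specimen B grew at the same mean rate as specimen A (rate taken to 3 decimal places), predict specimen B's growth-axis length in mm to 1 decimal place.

745.5 mm

Specimen A: after corrections the count is 417 − 16 + 13 = 414 growth rings.
A: Extension rate ≈ 361.6 / 414 = 0.873 mm/yr.
For B, 0.873 mm/year × 854 years = 745.5 mm.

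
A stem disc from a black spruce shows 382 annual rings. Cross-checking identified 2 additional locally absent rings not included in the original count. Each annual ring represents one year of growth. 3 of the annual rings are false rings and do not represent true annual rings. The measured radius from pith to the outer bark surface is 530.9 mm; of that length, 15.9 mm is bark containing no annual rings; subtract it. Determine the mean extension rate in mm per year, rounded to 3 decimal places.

1.352 mm per year

True annual ring count = 382 − 3 + 2 = 381.
Removing the 15.9 mm offcut leaves 530.9 − 15.9 = 515.0 mm.
Mean rate = 515.0 mm / 381 years ≈ 1.352 mm per year.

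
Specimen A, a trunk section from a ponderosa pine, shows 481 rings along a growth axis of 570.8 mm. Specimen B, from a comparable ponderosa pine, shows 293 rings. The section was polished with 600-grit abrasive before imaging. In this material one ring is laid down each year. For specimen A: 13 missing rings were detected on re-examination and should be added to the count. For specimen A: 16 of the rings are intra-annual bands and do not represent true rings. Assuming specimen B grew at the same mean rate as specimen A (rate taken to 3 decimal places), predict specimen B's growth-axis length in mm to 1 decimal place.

349.8 mm

Specimen A: adjusted count: 481 − 16 + 13 = 478 rings.
A: Extension rate ≈ 570.8 / 478 = 1.194 mm/year.
B's length ≈ 1.194 × 293 = 349.8 mm.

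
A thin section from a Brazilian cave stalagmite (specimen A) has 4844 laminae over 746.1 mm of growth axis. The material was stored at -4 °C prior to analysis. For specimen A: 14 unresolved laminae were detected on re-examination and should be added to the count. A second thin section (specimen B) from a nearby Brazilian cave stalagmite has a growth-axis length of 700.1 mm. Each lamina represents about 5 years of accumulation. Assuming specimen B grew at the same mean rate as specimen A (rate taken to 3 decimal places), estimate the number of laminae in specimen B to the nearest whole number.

Specimen A: after corrections the count is 4844 + 14 = 4858 laminae.
Specimen A: 4858 laminae at 5 years each span 4858 × 5 = 24290 years.
A: Extension rate ≈ 746.1 / 24290 = 0.031 mm per year.
For B, 700.1 / 0.031 = 22583.87 years; at 5 years per lamina that is 22583.87 / 5 ≈ 4517 laminae.

4517 laminae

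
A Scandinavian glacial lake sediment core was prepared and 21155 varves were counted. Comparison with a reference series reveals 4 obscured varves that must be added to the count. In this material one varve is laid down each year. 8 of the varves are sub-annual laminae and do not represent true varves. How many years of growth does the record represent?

After corrections the count is 21155 − 8 + 4 = 21151 varves.
One varve per year makes the duration 21151 years.

21151 years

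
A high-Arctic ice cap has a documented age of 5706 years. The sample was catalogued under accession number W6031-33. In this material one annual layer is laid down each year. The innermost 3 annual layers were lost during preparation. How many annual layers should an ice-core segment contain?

At one annual layer per year, 5706 years correspond to 5706 annual layers.
Less the 3 uncaptured annual layers: 5706 − 3 = 5703.

5703 annual layers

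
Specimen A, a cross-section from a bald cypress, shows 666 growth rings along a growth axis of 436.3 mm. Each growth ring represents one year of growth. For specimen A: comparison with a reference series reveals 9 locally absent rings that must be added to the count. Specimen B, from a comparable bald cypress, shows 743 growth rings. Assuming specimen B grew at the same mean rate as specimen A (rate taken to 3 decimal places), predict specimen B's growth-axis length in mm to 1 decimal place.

Specimen A: true growth ring count = 666 + 9 = 675.
A: Mean rate = 436.3 mm / 675 years ≈ 0.646 mm/yr.
B's length ≈ 0.646 × 743 = 480.0 mm.

480.0 mm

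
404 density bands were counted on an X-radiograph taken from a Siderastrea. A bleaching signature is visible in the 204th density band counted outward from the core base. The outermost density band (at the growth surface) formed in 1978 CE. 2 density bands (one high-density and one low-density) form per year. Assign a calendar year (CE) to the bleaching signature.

The bleaching signature sits at density band 204 from the core base, so 404 − 204 = 200 density bands formed after it.
200 density bands at 2 per year is 200 / 2 = 100 years.
Counting back 100 years from 1978 CE places the bleaching signature in 1978 − 100 = 1878 CE.

1878 CE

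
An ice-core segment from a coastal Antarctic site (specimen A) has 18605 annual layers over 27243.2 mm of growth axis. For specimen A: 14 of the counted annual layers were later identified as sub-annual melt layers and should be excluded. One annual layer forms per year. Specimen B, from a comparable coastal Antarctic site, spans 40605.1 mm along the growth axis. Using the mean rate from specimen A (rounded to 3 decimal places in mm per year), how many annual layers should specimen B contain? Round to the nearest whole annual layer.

Specimen A: true annual layer count = 18605 − 14 = 18591.
A: 27243.2 mm over 18591 years gives 27243.2 / 18591 ≈ 1.465 mm/yr.
Specimen B: 40605.1 mm / 1.465 mm per year = 27716.79 years ≈ 27717 annual layers.

27717 annual layers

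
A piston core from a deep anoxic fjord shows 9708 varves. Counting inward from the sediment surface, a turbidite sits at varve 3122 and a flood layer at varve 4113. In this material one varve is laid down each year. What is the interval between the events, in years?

991 years

Separation: 4113 − 3122 = 991 varves.
That is 991 years at one varve per year.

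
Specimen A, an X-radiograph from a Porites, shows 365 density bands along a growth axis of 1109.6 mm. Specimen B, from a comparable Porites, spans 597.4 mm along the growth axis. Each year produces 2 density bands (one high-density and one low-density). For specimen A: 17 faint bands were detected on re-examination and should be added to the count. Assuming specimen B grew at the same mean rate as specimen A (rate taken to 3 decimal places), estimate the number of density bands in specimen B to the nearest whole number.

206 density bands

Specimen A: true density band count = 365 + 17 = 382.
Specimen A: dividing by 2 density bands per year: 382 / 2 = 191 years.
A: Mean rate = 1109.6 mm / 191 years ≈ 5.809 mm per year.
Specimen B: 597.4 mm / 5.809 mm per year = 102.84 years; at 2 density bands per year that is 102.84 × 2 ≈ 206 density bands.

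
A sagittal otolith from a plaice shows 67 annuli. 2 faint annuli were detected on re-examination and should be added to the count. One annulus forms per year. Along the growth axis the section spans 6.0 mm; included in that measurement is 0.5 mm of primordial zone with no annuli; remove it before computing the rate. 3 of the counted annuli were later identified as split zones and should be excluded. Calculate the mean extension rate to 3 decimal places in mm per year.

0.083 mm per year

After corrections the count is 67 − 3 + 2 = 66 annuli.
Net length = 6.0 − 0.5 = 5.5 mm.
5.5 mm over 66 years gives 5.5 / 66 ≈ 0.083 mm per year.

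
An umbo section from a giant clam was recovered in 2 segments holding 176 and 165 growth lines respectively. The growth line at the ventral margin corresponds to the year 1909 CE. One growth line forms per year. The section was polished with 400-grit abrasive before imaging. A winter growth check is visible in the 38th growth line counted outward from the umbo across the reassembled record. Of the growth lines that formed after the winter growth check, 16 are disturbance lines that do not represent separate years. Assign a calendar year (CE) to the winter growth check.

1622 CE

Total growth lines = 176 + 165 = 341.
Between growth line 38 and the ventral margin there are 341 − 38 = 303 growth lines.
303 − 16 false = 287 true growth lines after the winter growth check.
1909 − 287 = 1622 CE.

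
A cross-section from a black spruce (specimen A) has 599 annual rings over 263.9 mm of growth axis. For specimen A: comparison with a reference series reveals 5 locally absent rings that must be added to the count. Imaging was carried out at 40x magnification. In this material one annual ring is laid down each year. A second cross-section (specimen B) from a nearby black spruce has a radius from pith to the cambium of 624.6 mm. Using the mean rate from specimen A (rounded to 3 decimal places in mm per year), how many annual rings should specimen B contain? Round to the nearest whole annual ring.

Specimen A: after corrections the count is 599 + 5 = 604 annual rings.
A: 263.9 mm over 604 years gives 263.9 / 604 ≈ 0.437 mm/yr.
Specimen B: 624.6 mm / 0.437 mm per year = 1429.29 years ≈ 1429 annual rings.

1429 annual rings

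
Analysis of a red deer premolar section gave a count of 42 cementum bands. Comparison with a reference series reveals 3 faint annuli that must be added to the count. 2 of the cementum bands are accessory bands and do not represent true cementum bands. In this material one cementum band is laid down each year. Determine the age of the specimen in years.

43 years

Correcting the raw count gives 42 − 2 + 3 = 43 true cementum bands.
At one cementum band per year, that is 43 years.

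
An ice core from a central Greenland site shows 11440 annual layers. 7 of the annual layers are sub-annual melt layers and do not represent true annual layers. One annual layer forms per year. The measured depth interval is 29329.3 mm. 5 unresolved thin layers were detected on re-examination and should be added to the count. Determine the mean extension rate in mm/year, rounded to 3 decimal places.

Correcting the raw count gives 11440 − 7 + 5 = 11438 true annual layers.
Mean rate = 29329.3 mm / 11438 years ≈ 2.564 mm/year.

2.564 mm/year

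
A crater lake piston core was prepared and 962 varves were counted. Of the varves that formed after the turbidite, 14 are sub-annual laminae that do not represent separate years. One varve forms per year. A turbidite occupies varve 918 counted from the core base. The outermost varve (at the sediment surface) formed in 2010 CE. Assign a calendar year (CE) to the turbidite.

1980 CE

The turbidite sits at varve 918 from the core base, so 962 − 918 = 44 varves formed after it.
Removing the 14 false varves leaves 44 − 14 = 30 true varves beyond the turbidite.
Counting back 30 years from 2010 CE places the turbidite in 2010 − 30 = 1980 CE.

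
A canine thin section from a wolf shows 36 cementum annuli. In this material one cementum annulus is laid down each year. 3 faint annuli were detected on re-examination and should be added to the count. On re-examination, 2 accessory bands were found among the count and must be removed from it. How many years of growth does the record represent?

True cementum annulus count = 36 − 2 + 3 = 37.
One cementum annulus per year makes the duration 37 years.

37 years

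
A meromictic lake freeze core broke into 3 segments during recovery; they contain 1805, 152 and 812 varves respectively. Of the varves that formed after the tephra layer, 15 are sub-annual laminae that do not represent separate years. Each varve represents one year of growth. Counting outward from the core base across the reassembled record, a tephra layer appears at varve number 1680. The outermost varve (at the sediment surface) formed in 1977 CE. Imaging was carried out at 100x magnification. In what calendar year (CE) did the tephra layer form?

Total varves = 1805 + 152 + 812 = 2769.
2769 − 1680 = 1089 varves lie beyond the tephra layer toward the sediment surface.
1089 − 15 false = 1074 true varves after the tephra layer.
1977 − 1074 = 903 CE.

903 CE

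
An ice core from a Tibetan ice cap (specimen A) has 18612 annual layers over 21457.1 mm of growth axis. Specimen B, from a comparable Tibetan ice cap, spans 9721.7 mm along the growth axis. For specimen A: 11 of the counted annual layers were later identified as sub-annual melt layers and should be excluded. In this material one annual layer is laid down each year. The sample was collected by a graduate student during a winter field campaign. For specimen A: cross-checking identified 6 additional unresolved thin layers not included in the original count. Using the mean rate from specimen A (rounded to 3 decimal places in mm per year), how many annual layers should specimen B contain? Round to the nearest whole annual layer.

8432 annual layers

Specimen A: adjusted count: 18612 − 11 + 6 = 18607 annual layers.
A: 21457.1 mm over 18607 years gives 21457.1 / 18607 ≈ 1.153 mm/yr.
B spans 9721.7 / 1.153 = 8431.66 years ≈ 8432 annual layers.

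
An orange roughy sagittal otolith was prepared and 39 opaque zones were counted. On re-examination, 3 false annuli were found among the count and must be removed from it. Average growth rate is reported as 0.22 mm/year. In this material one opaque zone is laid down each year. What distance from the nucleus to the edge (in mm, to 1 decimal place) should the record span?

7.9 mm

Correcting the raw count gives 39 − 3 = 36 true opaque zones.
Length ≈ 0.22 × 36 = 7.9 mm.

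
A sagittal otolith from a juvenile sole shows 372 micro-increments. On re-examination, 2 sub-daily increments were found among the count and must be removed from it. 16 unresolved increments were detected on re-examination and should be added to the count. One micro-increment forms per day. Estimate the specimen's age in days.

386 days

Correcting the raw count gives 372 − 2 + 16 = 386 true micro-increments.
One micro-increment per day makes the duration 386 days.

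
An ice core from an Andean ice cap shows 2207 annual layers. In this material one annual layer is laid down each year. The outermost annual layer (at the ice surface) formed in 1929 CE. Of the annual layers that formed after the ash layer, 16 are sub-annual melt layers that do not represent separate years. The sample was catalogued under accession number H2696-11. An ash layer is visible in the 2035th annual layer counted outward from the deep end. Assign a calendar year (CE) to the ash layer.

1773 CE

Between annual layer 2035 and the ice surface there are 2207 − 2035 = 172 annual layers.
172 − 16 false = 156 true annual layers after the ash layer.
Counting back 156 years from 1929 CE places the ash layer in 1929 − 156 = 1773 CE.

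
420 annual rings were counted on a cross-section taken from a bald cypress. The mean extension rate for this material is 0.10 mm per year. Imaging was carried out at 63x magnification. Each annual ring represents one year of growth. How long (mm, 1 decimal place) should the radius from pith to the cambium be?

The record spans 420 years at 0.10 mm per year.
Length ≈ 0.10 × 420 = 42.0 mm.

42.0 mm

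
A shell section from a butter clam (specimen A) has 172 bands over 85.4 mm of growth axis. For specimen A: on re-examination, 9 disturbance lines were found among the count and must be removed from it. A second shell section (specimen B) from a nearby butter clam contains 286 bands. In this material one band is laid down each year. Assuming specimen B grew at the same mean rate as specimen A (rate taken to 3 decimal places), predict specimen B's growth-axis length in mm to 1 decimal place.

149.9 mm

Specimen A: true band count = 172 − 9 = 163.
A: Extension rate ≈ 85.4 / 163 = 0.524 mm/year.
For B, 0.524 mm/year × 286 years = 149.9 mm.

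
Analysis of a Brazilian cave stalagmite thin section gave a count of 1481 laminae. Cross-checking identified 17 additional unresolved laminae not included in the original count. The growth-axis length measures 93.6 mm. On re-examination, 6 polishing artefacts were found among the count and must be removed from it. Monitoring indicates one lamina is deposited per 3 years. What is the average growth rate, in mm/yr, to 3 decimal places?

0.021 mm/yr

Adjusted count: 1481 − 6 + 17 = 1492 laminae.
Multiplying by 3 years per lamina: 1492 × 3 = 4476 years.
Mean rate = 93.6 mm / 4476 years ≈ 0.021 mm/yr.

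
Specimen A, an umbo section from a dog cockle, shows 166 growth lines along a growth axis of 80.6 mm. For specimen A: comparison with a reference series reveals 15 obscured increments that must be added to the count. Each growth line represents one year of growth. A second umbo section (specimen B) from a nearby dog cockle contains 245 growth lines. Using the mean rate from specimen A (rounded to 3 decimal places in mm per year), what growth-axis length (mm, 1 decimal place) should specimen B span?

109.0 mm

Specimen A: true growth line count = 166 + 15 = 181.
A: Mean rate = 80.6 mm / 181 years ≈ 0.445 mm/yr.
B's length ≈ 0.445 × 245 = 109.0 mm.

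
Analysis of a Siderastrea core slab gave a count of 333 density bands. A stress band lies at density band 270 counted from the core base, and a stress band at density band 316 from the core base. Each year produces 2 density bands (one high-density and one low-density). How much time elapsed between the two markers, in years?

Separation: 316 − 270 = 46 density bands.
With 2 density bands per year, 46 / 2 = 23 years.

23 years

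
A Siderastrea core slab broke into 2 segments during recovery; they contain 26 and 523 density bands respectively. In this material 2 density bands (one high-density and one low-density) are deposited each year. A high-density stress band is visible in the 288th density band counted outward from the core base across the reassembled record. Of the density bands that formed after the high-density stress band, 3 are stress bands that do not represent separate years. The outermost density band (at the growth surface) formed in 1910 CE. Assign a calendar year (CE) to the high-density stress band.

1781 CE

Total density bands = 26 + 523 = 549.
549 − 288 = 261 density bands lie beyond the high-density stress band toward the growth surface.
261 − 3 false = 258 true density bands after the high-density stress band.
Dividing by 2 density bands per year: 258 / 2 = 129 years.
The density band at the growth surface is 1910 CE, so the high-density stress band dates to 1910 − 129 = 1781 CE.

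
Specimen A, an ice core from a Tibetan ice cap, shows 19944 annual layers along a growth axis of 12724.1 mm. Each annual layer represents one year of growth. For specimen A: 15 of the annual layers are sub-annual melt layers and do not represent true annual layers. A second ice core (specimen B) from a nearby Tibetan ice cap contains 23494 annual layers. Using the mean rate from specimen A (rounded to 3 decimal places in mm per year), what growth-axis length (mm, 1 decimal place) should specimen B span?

14989.2 mm

Specimen A: true annual layer count = 19944 − 15 = 19929.
A: Mean rate = 12724.1 mm / 19929 years ≈ 0.638 mm/yr.
Length of B = 0.638 × 23494 = 14989.2 mm.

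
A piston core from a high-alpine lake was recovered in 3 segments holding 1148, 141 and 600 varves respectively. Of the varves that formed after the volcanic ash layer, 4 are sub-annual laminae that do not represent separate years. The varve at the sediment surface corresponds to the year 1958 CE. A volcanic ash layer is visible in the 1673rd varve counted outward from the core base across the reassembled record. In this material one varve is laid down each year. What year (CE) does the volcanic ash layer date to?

Total varves = 1148 + 141 + 600 = 1889.
Between varve 1673 and the sediment surface there are 1889 − 1673 = 216 varves.
216 − 4 false = 212 true varves after the volcanic ash layer.
1958 − 212 = 1746 CE.

1746 CE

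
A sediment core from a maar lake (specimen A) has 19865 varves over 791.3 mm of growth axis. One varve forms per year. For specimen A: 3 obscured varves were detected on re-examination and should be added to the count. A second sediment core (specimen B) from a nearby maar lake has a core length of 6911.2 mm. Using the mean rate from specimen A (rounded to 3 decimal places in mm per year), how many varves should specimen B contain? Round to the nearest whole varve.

Specimen A: adjusted count: 19865 + 3 = 19868 varves.
A: 791.3 mm over 19868 years gives 791.3 / 19868 ≈ 0.040 mm per year.
B spans 6911.2 / 0.040 = 172780.00 years ≈ 172780 varves.

172780 varves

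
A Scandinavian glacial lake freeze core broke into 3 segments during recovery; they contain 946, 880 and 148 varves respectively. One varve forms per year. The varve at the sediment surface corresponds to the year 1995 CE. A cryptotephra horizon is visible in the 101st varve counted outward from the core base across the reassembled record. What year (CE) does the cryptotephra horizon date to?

122 CE

Total varves = 946 + 880 + 148 = 1974.
1974 − 101 = 1873 varves lie beyond the cryptotephra horizon toward the sediment surface.
Counting back 1873 years from 1995 CE places the cryptotephra horizon in 1995 − 1873 = 122 CE.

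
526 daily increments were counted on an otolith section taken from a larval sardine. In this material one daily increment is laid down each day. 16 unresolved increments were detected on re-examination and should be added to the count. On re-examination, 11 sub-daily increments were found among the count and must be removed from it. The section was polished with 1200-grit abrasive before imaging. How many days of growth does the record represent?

531 days

Correcting the raw count gives 526 − 11 + 16 = 531 true daily increments.
One daily increment per day makes the duration 531 days.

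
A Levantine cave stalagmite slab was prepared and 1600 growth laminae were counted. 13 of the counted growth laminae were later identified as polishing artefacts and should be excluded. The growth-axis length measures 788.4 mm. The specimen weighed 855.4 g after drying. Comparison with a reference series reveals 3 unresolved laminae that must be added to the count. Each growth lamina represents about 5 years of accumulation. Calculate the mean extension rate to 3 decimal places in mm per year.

0.099 mm per year

Correcting the raw count gives 1600 − 13 + 3 = 1590 true growth laminae.
At 5 years per growth lamina, 1590 × 5 = 7950 years.
Extension rate ≈ 788.4 / 7950 = 0.099 mm per year.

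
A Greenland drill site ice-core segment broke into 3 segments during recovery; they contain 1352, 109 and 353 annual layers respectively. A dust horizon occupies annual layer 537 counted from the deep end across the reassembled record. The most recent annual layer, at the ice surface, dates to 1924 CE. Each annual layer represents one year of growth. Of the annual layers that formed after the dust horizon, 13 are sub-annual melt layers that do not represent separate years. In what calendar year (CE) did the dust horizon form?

660 CE

Total annual layers = 1352 + 109 + 353 = 1814.
The dust horizon sits at annual layer 537 from the deep end, so 1814 − 537 = 1277 annual layers formed after it.
1277 − 13 false = 1264 true annual layers after the dust horizon.
Counting back 1264 years from 1924 CE places the dust horizon in 1924 − 1264 = 660 CE.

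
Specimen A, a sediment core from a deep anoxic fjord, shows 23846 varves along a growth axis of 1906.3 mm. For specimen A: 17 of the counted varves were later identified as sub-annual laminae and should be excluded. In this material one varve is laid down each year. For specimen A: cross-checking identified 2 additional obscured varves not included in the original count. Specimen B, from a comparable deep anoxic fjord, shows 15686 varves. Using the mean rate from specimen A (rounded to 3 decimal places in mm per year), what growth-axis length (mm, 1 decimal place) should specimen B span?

Specimen A: after corrections the count is 23846 − 17 + 2 = 23831 varves.
A: Mean rate = 1906.3 mm / 23831 years ≈ 0.080 mm per year.
B's length ≈ 0.080 × 15686 = 1254.9 mm.

1254.9 mm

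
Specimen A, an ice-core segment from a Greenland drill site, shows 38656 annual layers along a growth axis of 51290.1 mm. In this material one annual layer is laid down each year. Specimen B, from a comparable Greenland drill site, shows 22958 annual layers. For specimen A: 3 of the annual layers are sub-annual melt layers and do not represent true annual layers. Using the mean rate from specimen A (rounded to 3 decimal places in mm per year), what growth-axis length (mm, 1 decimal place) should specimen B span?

30465.3 mm

Specimen A: correcting the raw count gives 38656 − 3 = 38653 true annual layers.
A: Mean rate = 51290.1 mm / 38653 years ≈ 1.327 mm/year.
Length of B = 1.327 × 22958 = 30465.3 mm.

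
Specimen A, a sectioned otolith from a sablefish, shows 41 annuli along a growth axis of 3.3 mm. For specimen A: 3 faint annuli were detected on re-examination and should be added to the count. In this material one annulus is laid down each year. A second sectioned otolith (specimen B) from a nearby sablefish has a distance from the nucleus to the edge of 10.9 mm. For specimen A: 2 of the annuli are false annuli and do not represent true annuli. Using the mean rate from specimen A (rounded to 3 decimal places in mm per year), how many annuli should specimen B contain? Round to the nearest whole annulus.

Specimen A: adjusted count: 41 − 2 + 3 = 42 annuli.
A: Extension rate ≈ 3.3 / 42 = 0.079 mm/yr.
B spans 10.9 / 0.079 = 137.97 years ≈ 138 annuli.

138 annuli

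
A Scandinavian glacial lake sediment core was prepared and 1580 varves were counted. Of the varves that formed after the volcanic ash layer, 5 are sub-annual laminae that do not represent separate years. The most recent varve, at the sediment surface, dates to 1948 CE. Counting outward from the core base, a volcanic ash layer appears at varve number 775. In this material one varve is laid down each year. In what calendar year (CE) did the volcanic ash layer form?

The volcanic ash layer sits at varve 775 from the core base, so 1580 − 775 = 805 varves formed after it.
Excluding 5 false varves: 805 − 5 = 800.
Counting back 800 years from 1948 CE places the volcanic ash layer in 1948 − 800 = 1148 CE.

1148 CE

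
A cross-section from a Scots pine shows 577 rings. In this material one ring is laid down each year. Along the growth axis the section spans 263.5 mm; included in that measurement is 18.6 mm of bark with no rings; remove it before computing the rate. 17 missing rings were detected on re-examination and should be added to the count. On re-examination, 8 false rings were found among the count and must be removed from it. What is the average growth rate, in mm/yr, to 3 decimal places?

True ring count = 577 − 8 + 17 = 586.
Net length = 263.5 − 18.6 = 244.9 mm.
Extension rate ≈ 244.9 / 586 = 0.418 mm/yr.

0.418 mm/yr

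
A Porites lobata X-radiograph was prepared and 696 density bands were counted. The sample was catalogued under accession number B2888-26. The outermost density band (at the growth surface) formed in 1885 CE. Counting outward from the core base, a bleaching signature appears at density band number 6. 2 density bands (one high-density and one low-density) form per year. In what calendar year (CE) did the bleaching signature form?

1540 CE

696 − 6 = 690 density bands lie beyond the bleaching signature toward the growth surface.
Dividing by 2 density bands per year: 690 / 2 = 345 years.
Counting back 345 years from 1885 CE places the bleaching signature in 1885 − 345 = 1540 CE.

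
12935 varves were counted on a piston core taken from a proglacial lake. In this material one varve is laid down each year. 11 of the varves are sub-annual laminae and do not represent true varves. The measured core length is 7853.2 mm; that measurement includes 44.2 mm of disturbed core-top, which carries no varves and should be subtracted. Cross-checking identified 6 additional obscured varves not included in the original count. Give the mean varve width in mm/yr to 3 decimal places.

0.604 mm/yr

After corrections the count is 12935 − 11 + 6 = 12930 varves.
The growth record spans 7853.2 − 44.2 = 7809.0 mm.
Extension rate ≈ 7809.0 / 12930 = 0.604 mm/yr.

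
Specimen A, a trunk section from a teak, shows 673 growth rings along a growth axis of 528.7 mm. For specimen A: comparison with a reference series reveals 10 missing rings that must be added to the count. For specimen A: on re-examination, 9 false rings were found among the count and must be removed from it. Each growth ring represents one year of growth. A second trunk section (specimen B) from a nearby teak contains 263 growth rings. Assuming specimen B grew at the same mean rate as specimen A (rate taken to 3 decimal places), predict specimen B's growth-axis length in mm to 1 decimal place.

206.2 mm

Specimen A: after corrections the count is 673 − 9 + 10 = 674 growth rings.
A: Extension rate ≈ 528.7 / 674 = 0.784 mm/year.
For B, 0.784 mm/year × 263 years = 206.2 mm.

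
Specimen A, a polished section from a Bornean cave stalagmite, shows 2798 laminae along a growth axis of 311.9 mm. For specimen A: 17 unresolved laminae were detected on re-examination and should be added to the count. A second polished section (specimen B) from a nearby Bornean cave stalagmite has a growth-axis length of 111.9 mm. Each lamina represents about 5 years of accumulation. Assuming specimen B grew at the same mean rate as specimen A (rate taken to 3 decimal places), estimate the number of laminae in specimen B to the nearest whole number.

Specimen A: after corrections the count is 2798 + 17 = 2815 laminae.
Specimen A: 2815 laminae at 5 years each span 2815 × 5 = 14075 years.
A: 311.9 mm over 14075 years gives 311.9 / 14075 ≈ 0.022 mm per year.
For B, 111.9 / 0.022 = 5086.36 years; at 5 years per lamina that is 5086.36 / 5 ≈ 1017 laminae.

1017 laminae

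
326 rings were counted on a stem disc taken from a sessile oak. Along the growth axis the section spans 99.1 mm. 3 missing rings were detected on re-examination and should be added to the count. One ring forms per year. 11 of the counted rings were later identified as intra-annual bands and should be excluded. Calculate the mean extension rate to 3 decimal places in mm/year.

Correcting the raw count gives 326 − 11 + 3 = 318 true rings.
99.1 mm over 318 years gives 99.1 / 318 ≈ 0.312 mm/year.

0.312 mm/year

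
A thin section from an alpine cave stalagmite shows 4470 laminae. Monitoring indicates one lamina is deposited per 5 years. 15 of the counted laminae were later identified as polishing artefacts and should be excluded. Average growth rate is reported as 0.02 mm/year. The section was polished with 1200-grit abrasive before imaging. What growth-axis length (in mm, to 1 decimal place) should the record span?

445.5 mm

After corrections the count is 4470 − 15 = 4455 laminae.
At 5 years per lamina, 4455 × 5 = 22275 years.
Length ≈ 0.02 × 22275 = 445.5 mm.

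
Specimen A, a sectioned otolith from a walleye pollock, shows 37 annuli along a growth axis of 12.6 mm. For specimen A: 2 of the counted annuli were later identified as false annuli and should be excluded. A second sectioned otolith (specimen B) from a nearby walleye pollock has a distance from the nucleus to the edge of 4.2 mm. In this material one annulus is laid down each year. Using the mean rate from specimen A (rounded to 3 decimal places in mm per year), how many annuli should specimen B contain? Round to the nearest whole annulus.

Specimen A: adjusted count: 37 − 2 = 35 annuli.
A: Extension rate ≈ 12.6 / 35 = 0.360 mm/year.
For B, 4.2 / 0.360 = 11.67 years ≈ 12 annuli.

12 annuli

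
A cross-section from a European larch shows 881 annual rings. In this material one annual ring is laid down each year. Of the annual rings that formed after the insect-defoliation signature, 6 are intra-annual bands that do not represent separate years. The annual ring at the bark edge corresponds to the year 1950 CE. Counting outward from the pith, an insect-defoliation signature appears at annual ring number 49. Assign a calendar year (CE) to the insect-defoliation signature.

1124 CE

881 − 49 = 832 annual rings lie beyond the insect-defoliation signature toward the bark edge.
Removing the 6 false annual rings leaves 832 − 6 = 826 true annual rings beyond the insect-defoliation signature.
The annual ring at the bark edge is 1950 CE, so the insect-defoliation signature dates to 1950 − 826 = 1124 CE.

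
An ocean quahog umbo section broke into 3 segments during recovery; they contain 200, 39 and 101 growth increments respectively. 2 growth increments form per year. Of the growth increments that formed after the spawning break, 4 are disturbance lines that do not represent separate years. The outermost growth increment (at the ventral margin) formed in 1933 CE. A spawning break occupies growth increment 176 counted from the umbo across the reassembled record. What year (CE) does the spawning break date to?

1853 CE

Total growth increments = 200 + 39 + 101 = 340.
340 − 176 = 164 growth increments lie beyond the spawning break toward the ventral margin.
Excluding 4 false growth increments: 164 − 4 = 160.
With 2 growth increments per year, 160 / 2 = 80 years.
The growth increment at the ventral margin is 1933 CE, so the spawning break dates to 1933 − 80 = 1853 CE.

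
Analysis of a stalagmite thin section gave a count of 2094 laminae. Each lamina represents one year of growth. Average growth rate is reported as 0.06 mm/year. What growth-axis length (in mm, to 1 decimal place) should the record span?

The record spans 2094 years at 0.06 mm per year.
2094 years at 0.06 mm/year gives 0.06 × 2094 = 125.6 mm.

125.6 mm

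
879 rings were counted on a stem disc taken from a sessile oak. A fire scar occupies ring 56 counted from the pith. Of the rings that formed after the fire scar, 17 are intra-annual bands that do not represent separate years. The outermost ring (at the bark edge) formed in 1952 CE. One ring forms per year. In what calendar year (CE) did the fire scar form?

879 − 56 = 823 rings lie beyond the fire scar toward the bark edge.
823 − 17 false = 806 true rings after the fire scar.
Counting back 806 years from 1952 CE places the fire scar in 1952 − 806 = 1146 CE.

1146 CE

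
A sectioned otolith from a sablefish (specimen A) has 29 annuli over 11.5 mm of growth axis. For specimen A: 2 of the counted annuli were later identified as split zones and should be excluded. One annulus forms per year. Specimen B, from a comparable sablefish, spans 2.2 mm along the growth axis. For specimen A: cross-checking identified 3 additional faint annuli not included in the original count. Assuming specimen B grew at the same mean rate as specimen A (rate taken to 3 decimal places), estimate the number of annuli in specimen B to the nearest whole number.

6 annuli

Specimen A: correcting the raw count gives 29 − 2 + 3 = 30 true annuli.
A: Mean rate = 11.5 mm / 30 years ≈ 0.383 mm per year.
Specimen B: 2.2 mm / 0.383 mm per year = 5.74 years ≈ 6 annuli.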